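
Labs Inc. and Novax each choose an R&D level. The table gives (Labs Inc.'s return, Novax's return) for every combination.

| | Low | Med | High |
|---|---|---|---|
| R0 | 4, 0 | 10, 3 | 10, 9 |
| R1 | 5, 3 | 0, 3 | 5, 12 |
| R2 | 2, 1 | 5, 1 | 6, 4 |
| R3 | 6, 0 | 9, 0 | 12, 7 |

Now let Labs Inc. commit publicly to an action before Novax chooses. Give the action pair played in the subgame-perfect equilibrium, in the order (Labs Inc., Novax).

Work backward from Novax's decision.
- R0 → Novax plays High (best of 0, 3, 9); Labs Inc. gets 10.
- R1 → Novax plays High (best of 3, 3, 12); Labs Inc. gets 5.
- R2 → Novax plays High (best of 1, 1, 4); Labs Inc. gets 6.
- R3 → Novax plays High (best of 0, 0, 7); Labs Inc. gets 12.
Labs Inc.'s induced payoffs are 10, 5, 6, 12, so Labs Inc. commits to R3. Subgame-perfect outcome: (R3, High) with payoffs (12, 7).

(R3, High)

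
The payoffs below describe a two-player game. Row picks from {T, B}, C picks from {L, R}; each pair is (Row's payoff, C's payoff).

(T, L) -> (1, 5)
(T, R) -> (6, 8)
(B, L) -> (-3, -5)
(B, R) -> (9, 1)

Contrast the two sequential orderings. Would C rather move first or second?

If Row leads: C's best replies are T→R, B→R; Row's induced payoffs 6, 9; outcome (B, R), payoffs (9, 1).
If C leads: Row's best replies are L→T, R→B; C's induced payoffs 5, 1; outcome (T, L), payoffs (1, 5).
C gets 5 moving first and 1 moving second, so C prefers to move first.

first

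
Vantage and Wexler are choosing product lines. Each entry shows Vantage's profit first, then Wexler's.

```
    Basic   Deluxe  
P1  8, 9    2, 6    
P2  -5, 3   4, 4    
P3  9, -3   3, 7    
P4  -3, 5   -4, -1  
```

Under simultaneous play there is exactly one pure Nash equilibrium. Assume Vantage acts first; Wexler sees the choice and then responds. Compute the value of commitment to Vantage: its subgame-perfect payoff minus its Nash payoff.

4

Backward induction with Vantage moving first.
- P1: BR = Basic, leader payoff 8.
- P2: BR = Deluxe, leader payoff 4.
- P3: BR = Deluxe, leader payoff 3.
- P4: BR = Basic, leader payoff -3.
Vantage's induced payoffs are 8, 4, 3, -3, so Vantage commits to P1. Subgame-perfect outcome: (P1, Basic) with payoffs (8, 9).
For the simultaneous game, intersect best replies.
Vantage's best replies: Basic→P3; Deluxe→P2.
Wexler's best replies: P1→Basic; P2→Deluxe; P3→Deluxe; P4→Basic.
The unique mutual best reply is (P2, Deluxe), giving (4, 4).
Vantage's commitment gain: 8 − 4 = 4.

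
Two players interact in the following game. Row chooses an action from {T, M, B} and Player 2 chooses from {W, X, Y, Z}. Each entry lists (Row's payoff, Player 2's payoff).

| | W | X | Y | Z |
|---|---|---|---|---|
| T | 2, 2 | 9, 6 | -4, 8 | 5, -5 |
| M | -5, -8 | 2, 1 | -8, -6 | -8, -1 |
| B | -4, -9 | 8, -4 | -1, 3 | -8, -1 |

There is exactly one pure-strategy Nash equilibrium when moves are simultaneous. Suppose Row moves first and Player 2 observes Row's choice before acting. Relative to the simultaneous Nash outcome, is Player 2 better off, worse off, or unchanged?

worse off

Backward induction with Row moving first.
- T: BR = Y, leader payoff -4.
- M: BR = X, leader payoff 2.
- B: BR = Y, leader payoff -1.
Row's induced payoffs are -4, 2, -1, so Row commits to M. Subgame-perfect outcome: (M, X) with payoffs (2, 1).
For the simultaneous game, intersect best replies.
Row's best replies: W→T; X→T; Y→B; Z→T.
Player 2's best replies: T→Y; M→X; B→Y.
Only (B, Y) has each player best-responding; Nash payoffs (-1, 3).
Player 2 earns 1 sequentially versus 3 at the Nash outcome: worse off.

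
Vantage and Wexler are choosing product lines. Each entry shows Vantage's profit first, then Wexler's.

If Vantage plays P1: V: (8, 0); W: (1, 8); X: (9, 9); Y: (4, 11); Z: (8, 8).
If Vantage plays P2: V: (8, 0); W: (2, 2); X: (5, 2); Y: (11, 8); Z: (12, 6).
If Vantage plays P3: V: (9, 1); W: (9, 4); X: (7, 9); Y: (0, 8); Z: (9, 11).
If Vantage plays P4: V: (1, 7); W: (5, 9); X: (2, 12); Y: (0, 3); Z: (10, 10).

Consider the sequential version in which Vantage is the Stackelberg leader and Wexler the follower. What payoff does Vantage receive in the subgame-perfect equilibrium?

Backward induction with Vantage moving first.
- P1 → Wexler plays Y (best of 0, 8, 9, 11, 8); Vantage gets 4.
- P2 → Wexler plays Y (best of 0, 2, 2, 8, 6); Vantage gets 11.
- P3 → Wexler plays Z (best of 1, 4, 9, 8, 11); Vantage gets 9.
- P4 → Wexler plays X (best of 7, 9, 12, 3, 10); Vantage gets 2.
Maximizing over 4, 11, 9, 2, Vantage chooses P2. Subgame-perfect outcome: (P2, Y) with payoffs (11, 8).

11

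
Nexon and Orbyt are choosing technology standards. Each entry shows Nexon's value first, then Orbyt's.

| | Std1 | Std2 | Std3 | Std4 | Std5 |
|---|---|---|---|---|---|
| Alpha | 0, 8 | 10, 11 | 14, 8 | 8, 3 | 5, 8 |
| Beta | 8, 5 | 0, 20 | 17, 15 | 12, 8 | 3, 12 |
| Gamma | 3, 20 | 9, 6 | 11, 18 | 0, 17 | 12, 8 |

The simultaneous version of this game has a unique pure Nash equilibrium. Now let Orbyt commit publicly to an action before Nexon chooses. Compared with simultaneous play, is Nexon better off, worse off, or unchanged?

Work backward from Nexon's decision.
- Std1: Nexon compares 0, 8, 3 and picks Beta; Orbyt would get 5.
- Std2: Nexon compares 10, 0, 9 and picks Alpha; Orbyt would get 11.
- Std3: Nexon compares 14, 17, 11 and picks Beta; Orbyt would get 15.
- Std4: Nexon compares 8, 12, 0 and picks Beta; Orbyt would get 8.
- Std5: Nexon compares 5, 3, 12 and picks Gamma; Orbyt would get 8.
Among 5, 11, 15, 8, 8, the best is 15 at Std3. Subgame-perfect outcome: (Beta, Std3) with payoffs (17, 15).
Under simultaneous play:
Nexon's best replies: Std1→Beta; Std2→Alpha; Std3→Beta; Std4→Beta; Std5→Gamma.
Orbyt's best replies: Alpha→Std2; Beta→Std2; Gamma→Std1.
The unique mutual best reply is (Alpha, Std2), giving (10, 11).
Nexon earns 17 sequentially versus 10 at the Nash outcome: better off.

better off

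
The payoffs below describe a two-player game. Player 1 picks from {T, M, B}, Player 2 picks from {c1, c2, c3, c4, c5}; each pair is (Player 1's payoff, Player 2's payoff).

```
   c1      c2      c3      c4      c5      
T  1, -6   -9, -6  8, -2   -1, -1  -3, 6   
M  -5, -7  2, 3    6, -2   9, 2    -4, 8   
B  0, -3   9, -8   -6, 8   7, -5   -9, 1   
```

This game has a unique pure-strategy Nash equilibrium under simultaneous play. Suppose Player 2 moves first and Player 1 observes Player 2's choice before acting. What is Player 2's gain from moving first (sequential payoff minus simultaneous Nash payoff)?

Backward induction with Player 2 moving first.
- c1 → Player 1 plays T (best of 1, -5, 0); Player 2 gets -6.
- c2 → Player 1 plays B (best of -9, 2, 9); Player 2 gets -8.
- c3 → Player 1 plays T (best of 8, 6, -6); Player 2 gets -2.
- c4 → Player 1 plays M (best of -1, 9, 7); Player 2 gets 2.
- c5 → Player 1 plays T (best of -3, -4, -9); Player 2 gets 6.
Among -6, -8, -2, 2, 6, the best is 6 at c5. Subgame-perfect outcome: (T, c5) with payoffs (-3, 6).
Now find the simultaneous Nash equilibrium.
Player 1's best replies: c1→T; c2→B; c3→T; c4→M; c5→T.
Player 2's best replies: T→c5; M→c5; B→c3.
Only (T, c5) has each player best-responding; Nash payoffs (-3, 6).
Player 2's commitment gain: 6 − 6 = 0.

0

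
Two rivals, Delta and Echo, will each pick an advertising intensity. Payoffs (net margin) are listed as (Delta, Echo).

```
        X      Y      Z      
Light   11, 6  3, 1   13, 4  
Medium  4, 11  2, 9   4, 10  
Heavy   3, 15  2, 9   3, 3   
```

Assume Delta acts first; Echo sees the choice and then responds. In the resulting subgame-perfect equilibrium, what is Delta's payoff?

Solve by backward induction (Delta leads).
- Light → Echo plays X (best of 6, 1, 4); Delta gets 11.
- Medium → Echo plays X (best of 11, 9, 10); Delta gets 4.
- Heavy → Echo plays X (best of 15, 9, 3); Delta gets 3.
Delta's induced payoffs are 11, 4, 3, so Delta commits to Light. Subgame-perfect outcome: (Light, X) with payoffs (11, 6).

11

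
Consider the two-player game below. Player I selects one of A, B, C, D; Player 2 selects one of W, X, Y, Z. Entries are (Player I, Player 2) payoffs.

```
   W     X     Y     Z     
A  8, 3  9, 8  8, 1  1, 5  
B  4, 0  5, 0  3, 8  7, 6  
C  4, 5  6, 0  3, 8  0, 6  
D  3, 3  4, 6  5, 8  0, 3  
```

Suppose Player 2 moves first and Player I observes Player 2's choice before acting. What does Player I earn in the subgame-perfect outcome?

Backward induction with Player 2 moving first.
- W: Player I compares 8, 4, 4, 3 and picks A; Player 2 would get 3.
- X: Player I compares 9, 5, 6, 4 and picks A; Player 2 would get 8.
- Y: Player I compares 8, 3, 3, 5 and picks A; Player 2 would get 1.
- Z: Player I compares 1, 7, 0, 0 and picks B; Player 2 would get 6.
Among 3, 8, 1, 6, the best is 8 at X. Subgame-perfect outcome: (A, X) with payoffs (9, 8).

9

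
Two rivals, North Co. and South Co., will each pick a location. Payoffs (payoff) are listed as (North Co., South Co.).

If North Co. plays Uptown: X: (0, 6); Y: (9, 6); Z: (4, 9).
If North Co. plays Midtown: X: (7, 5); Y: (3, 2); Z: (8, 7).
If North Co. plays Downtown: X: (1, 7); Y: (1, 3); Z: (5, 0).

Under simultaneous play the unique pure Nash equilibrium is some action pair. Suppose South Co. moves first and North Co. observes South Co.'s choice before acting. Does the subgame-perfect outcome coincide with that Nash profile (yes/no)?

Backward induction with South Co. moving first.
- X: North Co. compares 0, 7, 1 and picks Midtown; South Co. would get 5.
- Y: North Co. compares 9, 3, 1 and picks Uptown; South Co. would get 6.
- Z: North Co. compares 4, 8, 5 and picks Midtown; South Co. would get 7.
Among 5, 6, 7, the best is 7 at Z. Subgame-perfect outcome: (Midtown, Z) with payoffs (8, 7).
Under simultaneous play:
North Co.'s best replies: X→Midtown; Y→Uptown; Z→Midtown.
South Co.'s best replies: Uptown→Z; Midtown→Z; Downtown→X.
Only (Midtown, Z) has each player best-responding; Nash payoffs (8, 7).
Sequential outcome (Midtown, Z) coincides with the Nash profile (Midtown, Z).

yes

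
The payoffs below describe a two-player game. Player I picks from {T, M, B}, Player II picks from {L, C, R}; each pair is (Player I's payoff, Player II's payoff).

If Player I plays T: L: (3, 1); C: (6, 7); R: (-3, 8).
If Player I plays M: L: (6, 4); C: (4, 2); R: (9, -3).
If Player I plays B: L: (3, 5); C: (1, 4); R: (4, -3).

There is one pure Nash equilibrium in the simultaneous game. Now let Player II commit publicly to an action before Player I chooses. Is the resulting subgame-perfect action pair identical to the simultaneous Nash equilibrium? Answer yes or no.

no

Player I best-responds to each possible Player II move:
- L: BR = M, leader payoff 4.
- C: BR = T, leader payoff 7.
- R: BR = M, leader payoff -3.
Player II's induced payoffs are 4, 7, -3, so Player II commits to C. Subgame-perfect outcome: (T, C) with payoffs (6, 7).
Now find the simultaneous Nash equilibrium.
Player I's best replies: L→M; C→T; R→M.
Player II's best replies: T→R; M→L; B→L.
The unique mutual best reply is (M, L), giving (6, 4).
Sequential outcome (T, C) differs from the Nash profile (M, L).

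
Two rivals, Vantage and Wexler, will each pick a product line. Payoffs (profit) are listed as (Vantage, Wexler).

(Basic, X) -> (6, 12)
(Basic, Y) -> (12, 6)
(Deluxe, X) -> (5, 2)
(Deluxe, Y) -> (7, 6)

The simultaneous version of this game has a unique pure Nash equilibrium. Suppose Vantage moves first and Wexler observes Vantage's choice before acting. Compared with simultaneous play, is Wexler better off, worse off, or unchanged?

Wexler best-responds to each possible Vantage move:
- Basic → Wexler plays X (best of 12, 6); Vantage gets 6.
- Deluxe → Wexler plays Y (best of 2, 6); Vantage gets 7.
Vantage's induced payoffs are 6, 7, so Vantage commits to Deluxe. Subgame-perfect outcome: (Deluxe, Y) with payoffs (7, 6).
Now find the simultaneous Nash equilibrium.
Vantage's best replies: X→Basic; Y→Basic.
Wexler's best replies: Basic→X; Deluxe→Y.
The unique mutual best reply is (Basic, X), giving (6, 12).
Wexler earns 6 sequentially versus 12 at the Nash outcome: worse off.

worse off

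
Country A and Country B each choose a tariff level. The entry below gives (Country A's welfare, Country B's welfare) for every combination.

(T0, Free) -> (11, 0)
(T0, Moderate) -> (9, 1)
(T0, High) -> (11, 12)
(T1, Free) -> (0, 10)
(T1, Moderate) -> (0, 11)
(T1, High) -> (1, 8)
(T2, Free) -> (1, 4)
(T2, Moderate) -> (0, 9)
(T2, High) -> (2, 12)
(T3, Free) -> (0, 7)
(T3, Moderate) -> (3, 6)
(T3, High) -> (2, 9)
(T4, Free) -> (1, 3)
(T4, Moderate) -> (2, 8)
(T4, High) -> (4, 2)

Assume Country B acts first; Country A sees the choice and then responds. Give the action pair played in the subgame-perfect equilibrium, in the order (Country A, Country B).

(T0, High)

Solve by backward induction (Country B leads).
- Free: BR = T0, leader payoff 0.
- Moderate: BR = T0, leader payoff 1.
- High: BR = T0, leader payoff 12.
Country B's induced payoffs are 0, 1, 12, so Country B commits to High. Subgame-perfect outcome: (T0, High) with payoffs (11, 12).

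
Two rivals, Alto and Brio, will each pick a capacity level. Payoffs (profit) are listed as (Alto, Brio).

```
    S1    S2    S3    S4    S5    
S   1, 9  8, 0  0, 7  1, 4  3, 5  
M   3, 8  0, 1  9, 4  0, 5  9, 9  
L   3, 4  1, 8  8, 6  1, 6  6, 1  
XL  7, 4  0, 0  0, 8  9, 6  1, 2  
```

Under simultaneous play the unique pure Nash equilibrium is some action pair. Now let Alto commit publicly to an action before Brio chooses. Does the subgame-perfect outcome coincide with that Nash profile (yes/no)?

Brio best-responds to each possible Alto move:
- S → Brio plays S1 (best of 9, 0, 7, 4, 5); Alto gets 1.
- M → Brio plays S5 (best of 8, 1, 4, 5, 9); Alto gets 9.
- L → Brio plays S2 (best of 4, 8, 6, 6, 1); Alto gets 1.
- XL → Brio plays S3 (best of 4, 0, 8, 6, 2); Alto gets 0.
Maximizing over 1, 9, 1, 0, Alto chooses M. Subgame-perfect outcome: (M, S5) with payoffs (9, 9).
Under simultaneous play:
Alto's best replies: S1→XL; S2→S; S3→M; S4→XL; S5→M.
Brio's best replies: S→S1; M→S5; L→S2; XL→S3.
The unique mutual best reply is (M, S5), giving (9, 9).
Sequential outcome (M, S5) coincides with the Nash profile (M, S5).

yes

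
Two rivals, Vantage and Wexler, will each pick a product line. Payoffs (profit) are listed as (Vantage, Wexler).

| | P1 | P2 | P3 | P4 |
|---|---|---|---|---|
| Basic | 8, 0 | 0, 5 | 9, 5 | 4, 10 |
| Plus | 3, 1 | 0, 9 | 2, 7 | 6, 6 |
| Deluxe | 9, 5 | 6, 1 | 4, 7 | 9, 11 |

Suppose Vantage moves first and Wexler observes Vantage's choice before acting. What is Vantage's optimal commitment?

Solve by backward induction (Vantage leads).
- Basic: Wexler compares 0, 5, 5, 10 and picks P4; Vantage would get 4.
- Plus: Wexler compares 1, 9, 7, 6 and picks P2; Vantage would get 0.
- Deluxe: Wexler compares 5, 1, 7, 11 and picks P4; Vantage would get 9.
Among 4, 0, 9, the best is 9 at Deluxe. Subgame-perfect outcome: (Deluxe, P4) with payoffs (9, 11).

Deluxe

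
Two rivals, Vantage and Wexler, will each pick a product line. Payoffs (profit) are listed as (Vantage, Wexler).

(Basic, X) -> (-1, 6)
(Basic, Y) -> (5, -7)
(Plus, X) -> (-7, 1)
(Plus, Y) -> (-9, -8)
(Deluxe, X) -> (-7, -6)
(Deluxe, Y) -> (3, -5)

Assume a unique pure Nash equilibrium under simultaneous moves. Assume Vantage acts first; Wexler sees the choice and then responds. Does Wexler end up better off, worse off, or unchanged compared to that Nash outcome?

worse off

Wexler best-responds to each possible Vantage move:
- Basic: Wexler compares 6, -7 and picks X; Vantage would get -1.
- Plus: Wexler compares 1, -8 and picks X; Vantage would get -7.
- Deluxe: Wexler compares -6, -5 and picks Y; Vantage would get 3.
Among -1, -7, 3, the best is 3 at Deluxe. Subgame-perfect outcome: (Deluxe, Y) with payoffs (3, -5).
Now find the simultaneous Nash equilibrium.
Vantage's best replies: X→Basic; Y→Basic.
Wexler's best replies: Basic→X; Plus→X; Deluxe→Y.
The unique mutual best reply is (Basic, X), giving (-1, 6).
Wexler earns -5 sequentially versus 6 at the Nash outcome: worse off.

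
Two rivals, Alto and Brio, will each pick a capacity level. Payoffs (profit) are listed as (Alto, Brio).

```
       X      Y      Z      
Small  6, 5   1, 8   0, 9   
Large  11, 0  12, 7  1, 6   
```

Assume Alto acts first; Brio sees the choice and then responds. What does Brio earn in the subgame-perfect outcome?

7

Brio best-responds to each possible Alto move:
- Small: BR = Z, leader payoff 0.
- Large: BR = Y, leader payoff 12.
Among 0, 12, the best is 12 at Large. Subgame-perfect outcome: (Large, Y) with payoffs (12, 7).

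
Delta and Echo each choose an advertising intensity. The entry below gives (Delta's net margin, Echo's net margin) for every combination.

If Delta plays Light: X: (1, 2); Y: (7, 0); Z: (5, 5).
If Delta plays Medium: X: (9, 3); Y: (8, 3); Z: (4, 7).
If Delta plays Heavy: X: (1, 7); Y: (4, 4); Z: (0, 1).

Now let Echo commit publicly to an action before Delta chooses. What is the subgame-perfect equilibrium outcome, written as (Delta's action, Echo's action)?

Backward induction with Echo moving first.
- X: BR = Medium, leader payoff 3.
- Y: BR = Medium, leader payoff 3.
- Z: BR = Light, leader payoff 5.
Maximizing over 3, 3, 5, Echo chooses Z. Subgame-perfect outcome: (Light, Z) with payoffs (5, 5).

(Light, Z)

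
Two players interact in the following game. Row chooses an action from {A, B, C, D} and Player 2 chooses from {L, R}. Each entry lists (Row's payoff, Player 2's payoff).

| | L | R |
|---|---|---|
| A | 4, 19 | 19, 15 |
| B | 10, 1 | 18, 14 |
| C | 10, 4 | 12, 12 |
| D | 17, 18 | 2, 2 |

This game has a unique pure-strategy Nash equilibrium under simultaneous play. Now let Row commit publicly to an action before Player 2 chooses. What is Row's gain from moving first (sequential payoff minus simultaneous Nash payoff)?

1

Backward induction with Row moving first.
- A → Player 2 plays L (best of 19, 15); Row gets 4.
- B → Player 2 plays R (best of 1, 14); Row gets 18.
- C → Player 2 plays R (best of 4, 12); Row gets 12.
- D → Player 2 plays L (best of 18, 2); Row gets 17.
Row's induced payoffs are 4, 18, 12, 17, so Row commits to B. Subgame-perfect outcome: (B, R) with payoffs (18, 14).
Now find the simultaneous Nash equilibrium.
Row's best replies: L→D; R→A.
Player 2's best replies: A→L; B→R; C→R; D→L.
Only (D, L) has each player best-responding; Nash payoffs (17, 18).
Row's commitment gain: 18 − 17 = 1.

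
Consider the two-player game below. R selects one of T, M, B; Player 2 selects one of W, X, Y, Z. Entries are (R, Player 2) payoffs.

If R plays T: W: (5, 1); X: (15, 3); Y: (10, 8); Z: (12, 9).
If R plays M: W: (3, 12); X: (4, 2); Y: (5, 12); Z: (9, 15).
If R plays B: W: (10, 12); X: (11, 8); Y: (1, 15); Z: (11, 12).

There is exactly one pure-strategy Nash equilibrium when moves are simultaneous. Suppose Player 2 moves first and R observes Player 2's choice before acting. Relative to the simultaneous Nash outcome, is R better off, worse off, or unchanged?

Backward induction with Player 2 moving first.
- W → R plays B (best of 5, 3, 10); Player 2 gets 12.
- X → R plays T (best of 15, 4, 11); Player 2 gets 3.
- Y → R plays T (best of 10, 5, 1); Player 2 gets 8.
- Z → R plays T (best of 12, 9, 11); Player 2 gets 9.
Player 2's induced payoffs are 12, 3, 8, 9, so Player 2 commits to W. Subgame-perfect outcome: (B, W) with payoffs (10, 12).
For the simultaneous game, intersect best replies.
R's best replies: W→B; X→T; Y→T; Z→T.
Player 2's best replies: T→Z; M→Z; B→Y.
Only (T, Z) has each player best-responding; Nash payoffs (12, 9).
R earns 10 sequentially versus 12 at the Nash outcome: worse off.

worse off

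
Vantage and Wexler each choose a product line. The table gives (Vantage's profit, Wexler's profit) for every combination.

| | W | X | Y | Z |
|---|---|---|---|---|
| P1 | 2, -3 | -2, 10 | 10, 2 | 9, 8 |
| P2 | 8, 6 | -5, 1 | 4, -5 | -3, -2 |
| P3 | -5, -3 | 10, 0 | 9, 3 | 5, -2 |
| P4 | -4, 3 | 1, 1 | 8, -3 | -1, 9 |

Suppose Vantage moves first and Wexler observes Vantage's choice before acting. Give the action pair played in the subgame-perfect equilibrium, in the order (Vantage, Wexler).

Solve by backward induction (Vantage leads).
- P1: BR = X, leader payoff -2.
- P2: BR = W, leader payoff 8.
- P3: BR = Y, leader payoff 9.
- P4: BR = Z, leader payoff -1.
Among -2, 8, 9, -1, the best is 9 at P3. Subgame-perfect outcome: (P3, Y) with payoffs (9, 3).

(P3, Y)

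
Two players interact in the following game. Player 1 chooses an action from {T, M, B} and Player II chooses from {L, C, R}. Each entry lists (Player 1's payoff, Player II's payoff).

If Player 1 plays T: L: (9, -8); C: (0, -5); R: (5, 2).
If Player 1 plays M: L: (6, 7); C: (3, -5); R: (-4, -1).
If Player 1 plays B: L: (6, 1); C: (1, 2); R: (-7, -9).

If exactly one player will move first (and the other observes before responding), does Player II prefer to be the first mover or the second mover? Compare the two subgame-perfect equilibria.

second

If Player 1 leads: Player II's best replies are T→R, M→L, B→C; Player 1's induced payoffs 5, 6, 1; outcome (M, L), payoffs (6, 7).
If Player II leads: Player 1's best replies are L→T, C→M, R→T; Player II's induced payoffs -8, -5, 2; outcome (T, R), payoffs (5, 2).
Player II gets 2 moving first and 7 moving second, so Player II prefers to move second.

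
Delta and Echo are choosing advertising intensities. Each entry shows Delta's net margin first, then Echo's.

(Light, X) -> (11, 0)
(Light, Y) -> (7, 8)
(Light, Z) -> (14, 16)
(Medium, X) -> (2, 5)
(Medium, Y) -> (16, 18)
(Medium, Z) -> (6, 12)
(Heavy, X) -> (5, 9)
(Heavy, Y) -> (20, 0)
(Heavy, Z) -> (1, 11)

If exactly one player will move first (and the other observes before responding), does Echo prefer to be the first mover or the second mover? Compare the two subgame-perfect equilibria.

If Delta leads: Echo's best replies are Light→Z, Medium→Y, Heavy→Z; Delta's induced payoffs 14, 16, 1; outcome (Medium, Y), payoffs (16, 18).
If Echo leads: Delta's best replies are X→Light, Y→Heavy, Z→Light; Echo's induced payoffs 0, 0, 16; outcome (Light, Z), payoffs (14, 16).
Echo gets 16 moving first and 18 moving second, so Echo prefers to move second.

second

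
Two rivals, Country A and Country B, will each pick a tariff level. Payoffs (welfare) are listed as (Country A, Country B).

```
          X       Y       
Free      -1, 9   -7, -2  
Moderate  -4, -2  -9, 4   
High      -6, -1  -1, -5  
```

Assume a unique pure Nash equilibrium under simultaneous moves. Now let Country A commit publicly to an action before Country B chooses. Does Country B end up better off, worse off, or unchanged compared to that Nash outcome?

unchanged

Backward induction with Country A moving first.
- Free: Country B compares 9, -2 and picks X; Country A would get -1.
- Moderate: Country B compares -2, 4 and picks Y; Country A would get -9.
- High: Country B compares -1, -5 and picks X; Country A would get -6.
Maximizing over -1, -9, -6, Country A chooses Free. Subgame-perfect outcome: (Free, X) with payoffs (-1, 9).
Now find the simultaneous Nash equilibrium.
Country A's best replies: X→Free; Y→High.
Country B's best replies: Free→X; Moderate→Y; High→X.
The unique mutual best reply is (Free, X), giving (-1, 9).
Country B earns 9 sequentially versus 9 at the Nash outcome: unchanged.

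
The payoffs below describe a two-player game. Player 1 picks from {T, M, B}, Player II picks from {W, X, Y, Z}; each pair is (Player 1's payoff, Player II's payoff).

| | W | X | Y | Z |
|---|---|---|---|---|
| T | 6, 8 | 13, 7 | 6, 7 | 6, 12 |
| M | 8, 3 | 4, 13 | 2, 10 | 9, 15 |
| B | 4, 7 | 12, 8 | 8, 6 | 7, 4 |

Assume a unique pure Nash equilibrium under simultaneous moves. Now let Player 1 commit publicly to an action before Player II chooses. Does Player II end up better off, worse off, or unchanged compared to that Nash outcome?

worse off

Player II best-responds to each possible Player 1 move:
- T: BR = Z, leader payoff 6.
- M: BR = Z, leader payoff 9.
- B: BR = X, leader payoff 12.
Among 6, 9, 12, the best is 12 at B. Subgame-perfect outcome: (B, X) with payoffs (12, 8).
Under simultaneous play:
Player 1's best replies: W→M; X→T; Y→B; Z→M.
Player II's best replies: T→Z; M→Z; B→X.
Only (M, Z) has each player best-responding; Nash payoffs (9, 15).
Player II earns 8 sequentially versus 15 at the Nash outcome: worse off.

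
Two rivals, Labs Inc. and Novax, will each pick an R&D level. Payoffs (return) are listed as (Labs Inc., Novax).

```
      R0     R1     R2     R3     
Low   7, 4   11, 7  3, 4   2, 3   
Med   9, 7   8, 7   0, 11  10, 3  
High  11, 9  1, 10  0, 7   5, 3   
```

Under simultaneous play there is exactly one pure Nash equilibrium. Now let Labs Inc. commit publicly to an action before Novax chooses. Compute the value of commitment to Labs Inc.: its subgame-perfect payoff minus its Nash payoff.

0

Work backward from Novax's decision.
- Low → Novax plays R1 (best of 4, 7, 4, 3); Labs Inc. gets 11.
- Med → Novax plays R2 (best of 7, 7, 11, 3); Labs Inc. gets 0.
- High → Novax plays R1 (best of 9, 10, 7, 3); Labs Inc. gets 1.
Labs Inc.'s induced payoffs are 11, 0, 1, so Labs Inc. commits to Low. Subgame-perfect outcome: (Low, R1) with payoffs (11, 7).
For the simultaneous game, intersect best replies.
Labs Inc.'s best replies: R0→High; R1→Low; R2→Low; R3→Med.
Novax's best replies: Low→R1; Med→R2; High→R1.
The unique mutual best reply is (Low, R1), giving (11, 7).
Labs Inc.'s commitment gain: 11 − 11 = 0.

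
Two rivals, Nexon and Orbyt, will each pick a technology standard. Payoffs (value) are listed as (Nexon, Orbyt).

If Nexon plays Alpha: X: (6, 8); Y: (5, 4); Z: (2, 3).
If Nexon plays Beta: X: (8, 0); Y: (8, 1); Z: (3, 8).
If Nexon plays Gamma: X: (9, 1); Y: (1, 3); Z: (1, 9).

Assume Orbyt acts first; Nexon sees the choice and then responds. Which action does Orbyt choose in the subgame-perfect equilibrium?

Backward induction with Orbyt moving first.
- X: BR = Gamma, leader payoff 1.
- Y: BR = Beta, leader payoff 1.
- Z: BR = Beta, leader payoff 8.
Among 1, 1, 8, the best is 8 at Z. Subgame-perfect outcome: (Beta, Z) with payoffs (3, 8).

Z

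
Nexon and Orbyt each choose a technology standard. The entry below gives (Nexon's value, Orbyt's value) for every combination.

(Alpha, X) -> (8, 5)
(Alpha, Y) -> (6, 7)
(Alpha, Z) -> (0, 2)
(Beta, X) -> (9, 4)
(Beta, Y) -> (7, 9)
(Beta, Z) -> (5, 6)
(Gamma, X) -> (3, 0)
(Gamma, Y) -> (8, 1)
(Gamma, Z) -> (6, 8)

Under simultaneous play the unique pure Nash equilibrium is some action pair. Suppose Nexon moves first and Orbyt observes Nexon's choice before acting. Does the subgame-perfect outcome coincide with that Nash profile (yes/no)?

Orbyt best-responds to each possible Nexon move:
- Alpha → Orbyt plays Y (best of 5, 7, 2); Nexon gets 6.
- Beta → Orbyt plays Y (best of 4, 9, 6); Nexon gets 7.
- Gamma → Orbyt plays Z (best of 0, 1, 8); Nexon gets 6.
Nexon's induced payoffs are 6, 7, 6, so Nexon commits to Beta. Subgame-perfect outcome: (Beta, Y) with payoffs (7, 9).
For the simultaneous game, intersect best replies.
Nexon's best replies: X→Beta; Y→Gamma; Z→Gamma.
Orbyt's best replies: Alpha→Y; Beta→Y; Gamma→Z.
Only (Gamma, Z) has each player best-responding; Nash payoffs (6, 8).
Sequential outcome (Beta, Y) differs from the Nash profile (Gamma, Z).

no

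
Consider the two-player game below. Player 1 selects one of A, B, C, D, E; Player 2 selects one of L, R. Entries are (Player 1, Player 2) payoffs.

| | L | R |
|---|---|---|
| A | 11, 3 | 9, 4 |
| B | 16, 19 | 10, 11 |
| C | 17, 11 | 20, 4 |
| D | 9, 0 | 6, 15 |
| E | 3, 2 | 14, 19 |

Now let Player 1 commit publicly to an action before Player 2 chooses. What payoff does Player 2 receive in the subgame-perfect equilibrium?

Backward induction with Player 1 moving first.
- A: Player 2 compares 3, 4 and picks R; Player 1 would get 9.
- B: Player 2 compares 19, 11 and picks L; Player 1 would get 16.
- C: Player 2 compares 11, 4 and picks L; Player 1 would get 17.
- D: Player 2 compares 0, 15 and picks R; Player 1 would get 6.
- E: Player 2 compares 2, 19 and picks R; Player 1 would get 14.
Among 9, 16, 17, 6, 14, the best is 17 at C. Subgame-perfect outcome: (C, L) with payoffs (17, 11).

11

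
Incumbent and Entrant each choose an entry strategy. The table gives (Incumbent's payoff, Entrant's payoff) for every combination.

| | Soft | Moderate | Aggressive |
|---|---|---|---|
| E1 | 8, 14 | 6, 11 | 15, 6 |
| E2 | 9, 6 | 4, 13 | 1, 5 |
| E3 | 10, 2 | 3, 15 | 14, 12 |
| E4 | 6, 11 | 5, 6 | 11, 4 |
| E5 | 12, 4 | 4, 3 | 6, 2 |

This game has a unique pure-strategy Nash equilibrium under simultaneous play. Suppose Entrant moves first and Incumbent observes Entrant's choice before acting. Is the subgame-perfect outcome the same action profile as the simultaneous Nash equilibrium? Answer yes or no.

Backward induction with Entrant moving first.
- Soft: Incumbent compares 8, 9, 10, 6, 12 and picks E5; Entrant would get 4.
- Moderate: Incumbent compares 6, 4, 3, 5, 4 and picks E1; Entrant would get 11.
- Aggressive: Incumbent compares 15, 1, 14, 11, 6 and picks E1; Entrant would get 6.
Among 4, 11, 6, the best is 11 at Moderate. Subgame-perfect outcome: (E1, Moderate) with payoffs (6, 11).
For the simultaneous game, intersect best replies.
Incumbent's best replies: Soft→E5; Moderate→E1; Aggressive→E1.
Entrant's best replies: E1→Soft; E2→Moderate; E3→Moderate; E4→Soft; E5→Soft.
Only (E5, Soft) has each player best-responding; Nash payoffs (12, 4).
Sequential outcome (E1, Moderate) differs from the Nash profile (E5, Soft).

no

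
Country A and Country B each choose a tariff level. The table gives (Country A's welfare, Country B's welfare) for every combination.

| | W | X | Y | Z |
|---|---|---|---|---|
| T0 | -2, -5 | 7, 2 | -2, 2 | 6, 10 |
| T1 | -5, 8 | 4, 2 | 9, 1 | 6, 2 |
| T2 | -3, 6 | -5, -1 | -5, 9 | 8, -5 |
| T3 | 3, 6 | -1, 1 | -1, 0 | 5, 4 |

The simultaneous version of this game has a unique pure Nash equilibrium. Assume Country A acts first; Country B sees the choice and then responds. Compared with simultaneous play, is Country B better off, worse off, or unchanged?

Work backward from Country B's decision.
- T0: Country B compares -5, 2, 2, 10 and picks Z; Country A would get 6.
- T1: Country B compares 8, 2, 1, 2 and picks W; Country A would get -5.
- T2: Country B compares 6, -1, 9, -5 and picks Y; Country A would get -5.
- T3: Country B compares 6, 1, 0, 4 and picks W; Country A would get 3.
Among 6, -5, -5, 3, the best is 6 at T0. Subgame-perfect outcome: (T0, Z) with payoffs (6, 10).
For the simultaneous game, intersect best replies.
Country A's best replies: W→T3; X→T0; Y→T1; Z→T2.
Country B's best replies: T0→Z; T1→W; T2→Y; T3→W.
Only (T3, W) has each player best-responding; Nash payoffs (3, 6).
Country B earns 10 sequentially versus 6 at the Nash outcome: better off.

better off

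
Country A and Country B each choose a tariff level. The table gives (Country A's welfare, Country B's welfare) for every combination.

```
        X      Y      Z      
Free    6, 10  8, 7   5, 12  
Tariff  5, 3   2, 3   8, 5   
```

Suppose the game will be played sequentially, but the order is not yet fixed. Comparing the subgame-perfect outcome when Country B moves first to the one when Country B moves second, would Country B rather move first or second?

first

If Country A leads: Country B's best replies are Free→Z, Tariff→Z; Country A's induced payoffs 5, 8; outcome (Tariff, Z), payoffs (8, 5).
If Country B leads: Country A's best replies are X→Free, Y→Free, Z→Tariff; Country B's induced payoffs 10, 7, 5; outcome (Free, X), payoffs (6, 10).
Country B gets 10 moving first and 5 moving second, so Country B prefers to move first.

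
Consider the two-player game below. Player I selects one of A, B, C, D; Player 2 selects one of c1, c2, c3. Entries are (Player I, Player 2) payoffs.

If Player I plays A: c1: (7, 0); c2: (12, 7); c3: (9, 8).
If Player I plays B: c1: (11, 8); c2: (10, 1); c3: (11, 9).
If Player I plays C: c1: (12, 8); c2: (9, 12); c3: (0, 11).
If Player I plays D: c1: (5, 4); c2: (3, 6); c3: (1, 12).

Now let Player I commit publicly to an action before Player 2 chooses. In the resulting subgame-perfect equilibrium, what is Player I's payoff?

Solve by backward induction (Player I leads).
- A: BR = c3, leader payoff 9.
- B: BR = c3, leader payoff 11.
- C: BR = c2, leader payoff 9.
- D: BR = c3, leader payoff 1.
Maximizing over 9, 11, 9, 1, Player I chooses B. Subgame-perfect outcome: (B, c3) with payoffs (11, 9).

11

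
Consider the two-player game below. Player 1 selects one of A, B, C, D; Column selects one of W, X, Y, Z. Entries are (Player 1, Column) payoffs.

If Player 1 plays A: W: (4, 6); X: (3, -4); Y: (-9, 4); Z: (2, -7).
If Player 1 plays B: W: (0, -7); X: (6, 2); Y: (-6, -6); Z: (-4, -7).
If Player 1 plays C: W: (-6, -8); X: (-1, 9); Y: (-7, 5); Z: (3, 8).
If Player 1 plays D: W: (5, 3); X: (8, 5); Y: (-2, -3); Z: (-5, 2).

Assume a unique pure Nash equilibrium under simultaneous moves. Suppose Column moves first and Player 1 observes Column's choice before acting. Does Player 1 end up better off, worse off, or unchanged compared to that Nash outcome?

Backward induction with Column moving first.
- W: BR = D, leader payoff 3.
- X: BR = D, leader payoff 5.
- Y: BR = D, leader payoff -3.
- Z: BR = C, leader payoff 8.
Column's induced payoffs are 3, 5, -3, 8, so Column commits to Z. Subgame-perfect outcome: (C, Z) with payoffs (3, 8).
Now find the simultaneous Nash equilibrium.
Player 1's best replies: W→D; X→D; Y→D; Z→C.
Column's best replies: A→W; B→X; C→X; D→X.
Only (D, X) has each player best-responding; Nash payoffs (8, 5).
Player 1 earns 3 sequentially versus 8 at the Nash outcome: worse off.

worse off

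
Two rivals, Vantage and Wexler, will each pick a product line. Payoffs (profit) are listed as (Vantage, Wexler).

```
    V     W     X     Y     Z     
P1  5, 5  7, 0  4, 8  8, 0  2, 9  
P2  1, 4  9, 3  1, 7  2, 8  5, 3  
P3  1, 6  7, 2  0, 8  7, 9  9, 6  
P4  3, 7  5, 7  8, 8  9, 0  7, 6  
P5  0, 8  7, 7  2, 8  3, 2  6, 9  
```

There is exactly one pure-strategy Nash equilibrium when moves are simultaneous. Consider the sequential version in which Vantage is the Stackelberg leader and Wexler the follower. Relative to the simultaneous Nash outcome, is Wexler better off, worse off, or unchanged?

Backward induction with Vantage moving first.
- P1: Wexler compares 5, 0, 8, 0, 9 and picks Z; Vantage would get 2.
- P2: Wexler compares 4, 3, 7, 8, 3 and picks Y; Vantage would get 2.
- P3: Wexler compares 6, 2, 8, 9, 6 and picks Y; Vantage would get 7.
- P4: Wexler compares 7, 7, 8, 0, 6 and picks X; Vantage would get 8.
- P5: Wexler compares 8, 7, 8, 2, 9 and picks Z; Vantage would get 6.
Among 2, 2, 7, 8, 6, the best is 8 at P4. Subgame-perfect outcome: (P4, X) with payoffs (8, 8).
Now find the simultaneous Nash equilibrium.
Vantage's best replies: V→P1; W→P2; X→P4; Y→P4; Z→P3.
Wexler's best replies: P1→Z; P2→Y; P3→Y; P4→X; P5→Z.
Only (P4, X) has each player best-responding; Nash payoffs (8, 8).
Wexler earns 8 sequentially versus 8 at the Nash outcome: unchanged.

unchanged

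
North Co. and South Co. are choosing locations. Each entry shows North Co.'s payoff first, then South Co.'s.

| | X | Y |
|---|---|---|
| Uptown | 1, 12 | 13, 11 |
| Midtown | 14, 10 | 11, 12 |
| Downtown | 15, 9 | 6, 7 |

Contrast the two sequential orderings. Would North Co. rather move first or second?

first

If North Co. leads: South Co.'s best replies are Uptown→X, Midtown→Y, Downtown→X; North Co.'s induced payoffs 1, 11, 15; outcome (Downtown, X), payoffs (15, 9).
If South Co. leads: North Co.'s best replies are X→Downtown, Y→Uptown; South Co.'s induced payoffs 9, 11; outcome (Uptown, Y), payoffs (13, 11).
North Co. gets 15 moving first and 13 moving second, so North Co. prefers to move first.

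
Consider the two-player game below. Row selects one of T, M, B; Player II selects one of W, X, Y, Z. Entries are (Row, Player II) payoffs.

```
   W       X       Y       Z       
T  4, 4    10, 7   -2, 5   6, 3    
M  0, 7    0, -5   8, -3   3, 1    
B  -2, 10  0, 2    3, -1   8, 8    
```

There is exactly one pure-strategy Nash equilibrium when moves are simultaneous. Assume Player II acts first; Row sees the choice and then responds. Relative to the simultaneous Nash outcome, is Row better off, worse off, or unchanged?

Backward induction with Player II moving first.
- W: Row compares 4, 0, -2 and picks T; Player II would get 4.
- X: Row compares 10, 0, 0 and picks T; Player II would get 7.
- Y: Row compares -2, 8, 3 and picks M; Player II would get -3.
- Z: Row compares 6, 3, 8 and picks B; Player II would get 8.
Maximizing over 4, 7, -3, 8, Player II chooses Z. Subgame-perfect outcome: (B, Z) with payoffs (8, 8).
Under simultaneous play:
Row's best replies: W→T; X→T; Y→M; Z→B.
Player II's best replies: T→X; M→W; B→W.
The unique mutual best reply is (T, X), giving (10, 7).
Row earns 8 sequentially versus 10 at the Nash outcome: worse off.

worse off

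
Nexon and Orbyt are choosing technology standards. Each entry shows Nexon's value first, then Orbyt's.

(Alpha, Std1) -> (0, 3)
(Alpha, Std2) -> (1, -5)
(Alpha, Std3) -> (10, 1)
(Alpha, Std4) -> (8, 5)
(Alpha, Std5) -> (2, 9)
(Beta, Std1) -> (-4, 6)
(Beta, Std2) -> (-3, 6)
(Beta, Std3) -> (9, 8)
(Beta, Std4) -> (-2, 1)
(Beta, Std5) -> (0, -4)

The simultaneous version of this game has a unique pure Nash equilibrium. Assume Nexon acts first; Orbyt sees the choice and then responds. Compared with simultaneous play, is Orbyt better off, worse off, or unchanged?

worse off

Backward induction with Nexon moving first.
- Alpha: Orbyt compares 3, -5, 1, 5, 9 and picks Std5; Nexon would get 2.
- Beta: Orbyt compares 6, 6, 8, 1, -4 and picks Std3; Nexon would get 9.
Maximizing over 2, 9, Nexon chooses Beta. Subgame-perfect outcome: (Beta, Std3) with payoffs (9, 8).
Under simultaneous play:
Nexon's best replies: Std1→Alpha; Std2→Alpha; Std3→Alpha; Std4→Alpha; Std5→Alpha.
Orbyt's best replies: Alpha→Std5; Beta→Std3.
Only (Alpha, Std5) has each player best-responding; Nash payoffs (2, 9).
Orbyt earns 8 sequentially versus 9 at the Nash outcome: worse off.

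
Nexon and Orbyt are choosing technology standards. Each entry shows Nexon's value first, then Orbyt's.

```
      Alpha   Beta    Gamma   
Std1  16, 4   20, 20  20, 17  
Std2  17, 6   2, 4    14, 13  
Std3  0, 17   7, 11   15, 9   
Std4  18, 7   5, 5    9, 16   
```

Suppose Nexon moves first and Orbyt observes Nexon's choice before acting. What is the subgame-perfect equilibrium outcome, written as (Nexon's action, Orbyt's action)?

Backward induction with Nexon moving first.
- Std1: Orbyt compares 4, 20, 17 and picks Beta; Nexon would get 20.
- Std2: Orbyt compares 6, 4, 13 and picks Gamma; Nexon would get 14.
- Std3: Orbyt compares 17, 11, 9 and picks Alpha; Nexon would get 0.
- Std4: Orbyt compares 7, 5, 16 and picks Gamma; Nexon would get 9.
Nexon's induced payoffs are 20, 14, 0, 9, so Nexon commits to Std1. Subgame-perfect outcome: (Std1, Beta) with payoffs (20, 20).

(Std1, Beta)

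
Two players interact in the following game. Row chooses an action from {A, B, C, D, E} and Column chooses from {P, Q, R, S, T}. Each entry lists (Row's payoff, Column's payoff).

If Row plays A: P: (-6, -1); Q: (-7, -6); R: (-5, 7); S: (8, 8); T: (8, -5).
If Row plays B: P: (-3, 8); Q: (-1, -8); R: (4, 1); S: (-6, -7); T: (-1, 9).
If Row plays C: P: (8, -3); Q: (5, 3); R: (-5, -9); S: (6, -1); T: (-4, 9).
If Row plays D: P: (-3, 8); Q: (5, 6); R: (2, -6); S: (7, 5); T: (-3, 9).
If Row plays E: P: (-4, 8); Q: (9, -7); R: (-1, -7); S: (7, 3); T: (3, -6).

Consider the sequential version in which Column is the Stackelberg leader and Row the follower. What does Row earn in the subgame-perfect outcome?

Row best-responds to each possible Column move:
- P → Row plays C (best of -6, -3, 8, -3, -4); Column gets -3.
- Q → Row plays E (best of -7, -1, 5, 5, 9); Column gets -7.
- R → Row plays B (best of -5, 4, -5, 2, -1); Column gets 1.
- S → Row plays A (best of 8, -6, 6, 7, 7); Column gets 8.
- T → Row plays A (best of 8, -1, -4, -3, 3); Column gets -5.
Among -3, -7, 1, 8, -5, the best is 8 at S. Subgame-perfect outcome: (A, S) with payoffs (8, 8).

8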